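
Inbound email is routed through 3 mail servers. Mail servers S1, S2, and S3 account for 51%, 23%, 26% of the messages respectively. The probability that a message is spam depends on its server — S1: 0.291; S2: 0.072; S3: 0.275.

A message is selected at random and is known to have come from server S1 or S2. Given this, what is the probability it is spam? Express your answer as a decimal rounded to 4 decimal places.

0.2229

Let J = {S1, S2}.
P(J) = 0.51 + 0.23 = 0.74.
P(S ∩ J) = 0.291·0.51 + 0.072·0.23 = 0.14841 + 0.01656 = 0.16497.
P(S | J) = 0.16497 / 0.74 = 0.222932…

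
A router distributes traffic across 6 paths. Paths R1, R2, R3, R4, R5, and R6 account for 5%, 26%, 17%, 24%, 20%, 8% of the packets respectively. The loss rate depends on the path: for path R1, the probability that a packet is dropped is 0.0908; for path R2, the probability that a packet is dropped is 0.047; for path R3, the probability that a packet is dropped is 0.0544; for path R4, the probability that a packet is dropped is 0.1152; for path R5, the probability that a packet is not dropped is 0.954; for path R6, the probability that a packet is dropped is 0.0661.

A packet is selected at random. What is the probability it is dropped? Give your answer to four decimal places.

P(L|R5) = 1 − 0.954 = 0.046.
Summing over the partition,
P(L) = P(L|R1)·P(R1) + P(L|R2)·P(R2) + P(L|R3)·P(R3) + P(L|R4)·P(R4) + P(L|R5)·P(R5) + P(L|R6)·P(R6)
      = 0.0908·0.05 + 0.047·0.26 + 0.0544·0.17 + 0.1152·0.24 + 0.046·0.2 + 0.0661·0.08
      = 0.00454 + 0.01222 + 0.009248 + 0.027648 + 0.0092 + 0.005288 = 0.068144

P(L) ≈ 0.0681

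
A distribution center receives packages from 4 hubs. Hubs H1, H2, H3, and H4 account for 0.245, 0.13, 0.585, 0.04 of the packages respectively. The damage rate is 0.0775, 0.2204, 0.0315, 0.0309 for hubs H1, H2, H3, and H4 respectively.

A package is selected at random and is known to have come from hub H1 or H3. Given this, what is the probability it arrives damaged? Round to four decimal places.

P(D|S) ≈ 0.0451

Let S = {H1, H3}.
P(S) = 0.245 + 0.585 = 0.83.
P(D ∩ S) = 0.0775·0.245 + 0.0315·0.585 = 0.0189875 + 0.0184275 = 0.037415.
P(D | S) = 0.037415 / 0.83 = 0.045078…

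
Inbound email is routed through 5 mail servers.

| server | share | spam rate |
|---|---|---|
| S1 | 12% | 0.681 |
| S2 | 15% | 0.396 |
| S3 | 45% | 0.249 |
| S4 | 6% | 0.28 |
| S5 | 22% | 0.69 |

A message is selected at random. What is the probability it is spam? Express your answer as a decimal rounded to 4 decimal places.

0.4218

Summing over the partition,
P(S) = P(S|S1)·P(S1) + P(S|S2)·P(S2) + P(S|S3)·P(S3) + P(S|S4)·P(S4) + P(S|S5)·P(S5)
      = 0.681·0.12 + 0.396·0.15 + 0.249·0.45 + 0.28·0.06 + 0.69·0.22
      = 0.08172 + 0.0594 + 0.11205 + 0.0168 + 0.1518 = 0.42177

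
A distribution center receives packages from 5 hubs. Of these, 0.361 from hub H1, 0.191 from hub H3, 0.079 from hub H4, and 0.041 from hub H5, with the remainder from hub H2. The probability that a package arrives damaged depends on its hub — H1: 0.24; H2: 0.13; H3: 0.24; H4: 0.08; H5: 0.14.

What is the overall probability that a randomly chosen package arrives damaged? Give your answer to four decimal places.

P(H2) = 1 − (0.361 + 0.191 + 0.079 + 0.041) = 0.328.
P(D) = P(D|H1)·P(H1) + P(D|H2)·P(H2) + P(D|H3)·P(H3) + P(D|H4)·P(H4) + P(D|H5)·P(H5)
      = 0.24·0.361 + 0.13·0.328 + 0.24·0.191 + 0.08·0.079 + 0.14·0.041
      = 0.08664 + 0.04264 + 0.04584 + 0.00632 + 0.00574 = 0.18718

P(D) ≈ 0.1872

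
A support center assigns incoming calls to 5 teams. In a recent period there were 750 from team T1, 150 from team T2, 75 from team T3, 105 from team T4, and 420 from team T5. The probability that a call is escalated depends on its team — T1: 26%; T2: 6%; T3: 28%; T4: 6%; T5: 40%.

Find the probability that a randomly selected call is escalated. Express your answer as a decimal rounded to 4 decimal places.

Total: 750 + 150 + 75 + 105 + 420 = 1500.
P(T1) = 750/1500 = 0.5. P(T2) = 150/1500 = 0.1. P(T3) = 75/1500 = 0.05. P(T4) = 105/1500 = 0.07. P(T5) = 420/1500 = 0.28.
Using total probability over the partition,
P(E) = P(E|T1)·P(T1) + P(E|T2)·P(T2) + P(E|T3)·P(T3) + P(E|T4)·P(T4) + P(E|T5)·P(T5)
      = 0.26·0.5 + 0.06·0.1 + 0.28·0.05 + 0.06·0.07 + 0.4·0.28
      = 0.13 + 0.006 + 0.014 + 0.0042 + 0.112 = 0.2662

0.2662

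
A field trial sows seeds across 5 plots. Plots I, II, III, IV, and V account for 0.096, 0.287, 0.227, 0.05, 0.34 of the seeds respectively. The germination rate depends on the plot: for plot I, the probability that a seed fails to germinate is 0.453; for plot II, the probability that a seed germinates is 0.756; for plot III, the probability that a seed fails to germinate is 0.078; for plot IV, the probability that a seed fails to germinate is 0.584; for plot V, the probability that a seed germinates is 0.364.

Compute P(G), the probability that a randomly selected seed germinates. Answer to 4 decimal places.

P(G|I) = 1 − 0.453 = 0.547.
P(G|III) = 1 − 0.078 = 0.922.
P(G|IV) = 1 − 0.584 = 0.416.
P(G) = P(G|I)·P(I) + P(G|II)·P(II) + P(G|III)·P(III) + P(G|IV)·P(IV) + P(G|V)·P(V)
      = 0.547·0.096 + 0.756·0.287 + 0.922·0.227 + 0.416·0.05 + 0.364·0.34
      = 0.052512 + 0.216972 + 0.209294 + 0.0208 + 0.12376 = 0.623338

P(G) ≈ 0.6233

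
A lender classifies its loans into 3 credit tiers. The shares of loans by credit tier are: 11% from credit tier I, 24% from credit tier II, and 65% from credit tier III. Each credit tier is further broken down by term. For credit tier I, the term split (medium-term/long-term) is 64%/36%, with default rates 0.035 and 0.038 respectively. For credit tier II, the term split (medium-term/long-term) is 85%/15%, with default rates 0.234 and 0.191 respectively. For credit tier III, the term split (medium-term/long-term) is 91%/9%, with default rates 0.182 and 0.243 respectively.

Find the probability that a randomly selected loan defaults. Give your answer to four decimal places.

P(D|I) = 0.64·0.035 + 0.36·0.038 = 0.0224 + 0.01368 = 0.03608
P(D|II) = 0.85·0.234 + 0.15·0.191 = 0.1989 + 0.02865 = 0.22755
P(D|III) = 0.91·0.182 + 0.09·0.243 = 0.16562 + 0.02187 = 0.18749
Then overall,
P(D) = 0.11·0.03608 + 0.24·0.22755 + 0.65·0.18749
      = 0.0039688 + 0.054612 + 0.1218685 = 0.1804493

P(D) ≈ 0.1804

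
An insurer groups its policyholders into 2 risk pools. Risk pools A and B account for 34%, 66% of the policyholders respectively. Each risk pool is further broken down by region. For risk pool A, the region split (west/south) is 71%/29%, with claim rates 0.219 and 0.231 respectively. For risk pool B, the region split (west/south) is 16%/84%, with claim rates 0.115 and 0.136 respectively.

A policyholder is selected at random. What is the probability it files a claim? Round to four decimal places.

P(C|A) = 0.71·0.219 + 0.29·0.231 = 0.15549 + 0.06699 = 0.22248
P(C|B) = 0.16·0.115 + 0.84·0.136 = 0.0184 + 0.11424 = 0.13264
Then overall,
P(C) = 0.34·0.22248 + 0.66·0.13264
      = 0.0756432 + 0.0875424 = 0.1631856

P(C) ≈ 0.1632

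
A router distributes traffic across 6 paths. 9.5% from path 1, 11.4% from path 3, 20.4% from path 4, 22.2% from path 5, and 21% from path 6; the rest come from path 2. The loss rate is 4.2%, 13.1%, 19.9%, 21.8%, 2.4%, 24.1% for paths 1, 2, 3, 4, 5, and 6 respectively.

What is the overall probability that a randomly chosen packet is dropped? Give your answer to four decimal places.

P(2) = 1 − (0.095 + 0.114 + 0.204 + 0.222 + 0.21) = 0.155.
P(L) = P(L|1)·P(1) + P(L|2)·P(2) + P(L|3)·P(3) + P(L|4)·P(4) + P(L|5)·P(5) + P(L|6)·P(6)
      = 0.042·0.095 + 0.131·0.155 + 0.199·0.114 + 0.218·0.204 + 0.024·0.222 + 0.241·0.21
      = 0.00399 + 0.020305 + 0.022686 + 0.044472 + 0.005328 + 0.05061 = 0.147391

P(L) ≈ 0.1474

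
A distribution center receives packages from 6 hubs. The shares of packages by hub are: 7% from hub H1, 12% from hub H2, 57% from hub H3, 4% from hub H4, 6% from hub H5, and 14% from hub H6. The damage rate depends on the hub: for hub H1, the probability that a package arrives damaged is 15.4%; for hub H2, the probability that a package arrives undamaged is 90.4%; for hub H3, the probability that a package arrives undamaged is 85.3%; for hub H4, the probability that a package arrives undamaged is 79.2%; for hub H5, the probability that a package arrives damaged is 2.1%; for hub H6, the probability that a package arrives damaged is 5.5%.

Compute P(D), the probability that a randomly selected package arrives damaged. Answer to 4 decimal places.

P(D|H2) = 1 − 0.904 = 0.096.
P(D|H3) = 1 − 0.853 = 0.147.
P(D|H4) = 1 − 0.792 = 0.208.
P(D) = P(D|H1)·P(H1) + P(D|H2)·P(H2) + P(D|H3)·P(H3) + P(D|H4)·P(H4) + P(D|H5)·P(H5) + P(D|H6)·P(H6)
      = 0.154·0.07 + 0.096·0.12 + 0.147·0.57 + 0.208·0.04 + 0.021·0.06 + 0.055·0.14
      = 0.01078 + 0.01152 + 0.08379 + 0.00832 + 0.00126 + 0.0077 = 0.12337

P(D) ≈ 0.1234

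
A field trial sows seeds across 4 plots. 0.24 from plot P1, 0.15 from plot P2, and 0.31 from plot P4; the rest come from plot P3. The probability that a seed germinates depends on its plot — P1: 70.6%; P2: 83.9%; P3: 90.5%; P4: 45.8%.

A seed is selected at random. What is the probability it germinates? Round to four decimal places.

P(P3) = 1 − (0.24 + 0.15 + 0.31) = 0.3.
Summing over the partition,
P(G) = P(G|P1)·P(P1) + P(G|P2)·P(P2) + P(G|P3)·P(P3) + P(G|P4)·P(P4)
      = 0.706·0.24 + 0.839·0.15 + 0.905·0.3 + 0.458·0.31
      = 0.16944 + 0.12585 + 0.2715 + 0.14198 = 0.70877

0.7088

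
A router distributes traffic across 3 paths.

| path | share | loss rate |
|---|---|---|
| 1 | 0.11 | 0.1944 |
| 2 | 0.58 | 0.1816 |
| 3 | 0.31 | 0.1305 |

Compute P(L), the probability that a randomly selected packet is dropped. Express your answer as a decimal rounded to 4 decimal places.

0.1672

P(L) = P(L|1)·P(1) + P(L|2)·P(2) + P(L|3)·P(3)
      = 0.1944·0.11 + 0.1816·0.58 + 0.1305·0.31
      = 0.021384 + 0.105328 + 0.040455 = 0.167167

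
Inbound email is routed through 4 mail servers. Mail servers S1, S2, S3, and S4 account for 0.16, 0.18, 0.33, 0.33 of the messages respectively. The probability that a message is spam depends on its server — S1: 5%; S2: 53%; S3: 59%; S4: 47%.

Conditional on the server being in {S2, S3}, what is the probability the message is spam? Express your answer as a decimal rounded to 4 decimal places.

Let J = {S2, S3}.
P(J) = 0.18 + 0.33 = 0.51.
P(S ∩ J) = 0.53·0.18 + 0.59·0.33 = 0.0954 + 0.1947 = 0.2901.
P(S | J) = 0.2901 / 0.51 = 0.568824…

P(S|J) ≈ 0.5688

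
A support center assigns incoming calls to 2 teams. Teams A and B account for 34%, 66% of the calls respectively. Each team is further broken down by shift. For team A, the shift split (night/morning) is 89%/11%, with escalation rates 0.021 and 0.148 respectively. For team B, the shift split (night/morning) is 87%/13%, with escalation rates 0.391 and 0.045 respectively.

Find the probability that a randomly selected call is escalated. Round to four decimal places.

P(E) ≈ 0.2403

P(E|A) = 0.89·0.021 + 0.11·0.148 = 0.01869 + 0.01628 = 0.03497
P(E|B) = 0.87·0.391 + 0.13·0.045 = 0.34017 + 0.00585 = 0.34602
By total probability over the outer partition,
P(E) = 0.34·0.03497 + 0.66·0.34602
      = 0.0118898 + 0.2283732 = 0.240263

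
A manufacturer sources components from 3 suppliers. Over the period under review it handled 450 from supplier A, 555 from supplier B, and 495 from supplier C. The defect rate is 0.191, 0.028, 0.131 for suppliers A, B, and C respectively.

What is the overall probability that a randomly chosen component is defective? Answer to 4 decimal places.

0.1109

Total: 450 + 555 + 495 = 1500.
P(A) = 450/1500 = 0.3. P(B) = 555/1500 = 0.37. P(C) = 495/1500 = 0.33.
P(D) = P(D|A)·P(A) + P(D|B)·P(B) + P(D|C)·P(C)
      = 0.191·0.3 + 0.028·0.37 + 0.131·0.33
      = 0.0573 + 0.01036 + 0.04323 = 0.11089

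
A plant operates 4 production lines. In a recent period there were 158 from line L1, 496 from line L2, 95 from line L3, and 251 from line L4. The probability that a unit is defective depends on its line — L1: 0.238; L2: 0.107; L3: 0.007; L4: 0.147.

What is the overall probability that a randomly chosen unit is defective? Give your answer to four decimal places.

0.1282

Total: 158 + 496 + 95 + 251 = 1000.
P(L1) = 158/1000 = 0.158. P(L2) = 496/1000 = 0.496. P(L3) = 95/1000 = 0.095. P(L4) = 251/1000 = 0.251.
P(D) = P(D|L1)·P(L1) + P(D|L2)·P(L2) + P(D|L3)·P(L3) + P(D|L4)·P(L4)
      = 0.238·0.158 + 0.107·0.496 + 0.007·0.095 + 0.147·0.251
      = 0.037604 + 0.053072 + 0.000665 + 0.036897 = 0.128238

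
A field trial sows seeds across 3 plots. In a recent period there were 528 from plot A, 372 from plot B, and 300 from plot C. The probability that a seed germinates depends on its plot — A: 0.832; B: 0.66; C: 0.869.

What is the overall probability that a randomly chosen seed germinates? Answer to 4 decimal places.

Total: 528 + 372 + 300 = 1200.
P(A) = 528/1200 = 0.44. P(B) = 372/1200 = 0.31. P(C) = 300/1200 = 0.25.
P(G) = P(G|A)·P(A) + P(G|B)·P(B) + P(G|C)·P(C)
      = 0.832·0.44 + 0.66·0.31 + 0.869·0.25
      = 0.36608 + 0.2046 + 0.21725 = 0.78793

0.7879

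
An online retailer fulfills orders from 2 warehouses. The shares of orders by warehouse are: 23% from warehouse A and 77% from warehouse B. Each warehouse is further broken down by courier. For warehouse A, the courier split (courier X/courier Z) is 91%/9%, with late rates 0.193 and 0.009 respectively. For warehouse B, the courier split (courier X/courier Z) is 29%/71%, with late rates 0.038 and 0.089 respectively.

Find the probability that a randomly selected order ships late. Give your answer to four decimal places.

P(L) ≈ 0.0977

P(L|A) = 0.91·0.193 + 0.09·0.009 = 0.17563 + 0.00081 = 0.17644
P(L|B) = 0.29·0.038 + 0.71·0.089 = 0.01102 + 0.06319 = 0.07421
Then overall,
P(L) = 0.23·0.17644 + 0.77·0.07421
      = 0.0405812 + 0.0571417 = 0.0977229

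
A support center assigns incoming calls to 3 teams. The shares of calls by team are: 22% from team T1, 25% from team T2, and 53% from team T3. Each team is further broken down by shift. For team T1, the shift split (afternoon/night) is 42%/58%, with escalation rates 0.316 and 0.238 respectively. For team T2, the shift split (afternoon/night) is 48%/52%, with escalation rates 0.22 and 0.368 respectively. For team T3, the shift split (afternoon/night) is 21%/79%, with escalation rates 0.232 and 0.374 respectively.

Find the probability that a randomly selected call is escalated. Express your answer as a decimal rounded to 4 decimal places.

0.3162

P(E|T1) = 0.42·0.316 + 0.58·0.238 = 0.13272 + 0.13804 = 0.27076
P(E|T2) = 0.48·0.22 + 0.52·0.368 = 0.1056 + 0.19136 = 0.29696
P(E|T3) = 0.21·0.232 + 0.79·0.374 = 0.04872 + 0.29546 = 0.34418
Then overall,
P(E) = 0.22·0.27076 + 0.25·0.29696 + 0.53·0.34418
      = 0.0595672 + 0.07424 + 0.1824154 = 0.3162226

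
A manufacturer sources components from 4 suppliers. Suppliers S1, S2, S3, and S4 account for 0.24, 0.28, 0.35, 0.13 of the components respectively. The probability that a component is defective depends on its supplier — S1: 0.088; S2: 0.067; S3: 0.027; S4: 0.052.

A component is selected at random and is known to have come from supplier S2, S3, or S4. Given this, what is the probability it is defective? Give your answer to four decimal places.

Let S = {S2, S3, S4}.
P(S) = 0.28 + 0.35 + 0.13 = 0.76.
P(D ∩ S) = 0.067·0.28 + 0.027·0.35 + 0.052·0.13 = 0.01876 + 0.00945 + 0.00676 = 0.03497.
P(D | S) = 0.03497 / 0.76 = 0.046013…

0.0460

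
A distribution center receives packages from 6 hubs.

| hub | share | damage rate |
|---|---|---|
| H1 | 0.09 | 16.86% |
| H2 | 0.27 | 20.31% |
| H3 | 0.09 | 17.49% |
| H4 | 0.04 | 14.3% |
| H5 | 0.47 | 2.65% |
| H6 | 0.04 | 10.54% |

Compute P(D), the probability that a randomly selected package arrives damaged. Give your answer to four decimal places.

By the law of total probability,
P(D) = P(D|H1)·P(H1) + P(D|H2)·P(H2) + P(D|H3)·P(H3) + P(D|H4)·P(H4) + P(D|H5)·P(H5) + P(D|H6)·P(H6)
      = 0.1686·0.09 + 0.2031·0.27 + 0.1749·0.09 + 0.143·0.04 + 0.0265·0.47 + 0.1054·0.04
      = 0.015174 + 0.054837 + 0.015741 + 0.00572 + 0.012455 + 0.004216 = 0.108143

0.1081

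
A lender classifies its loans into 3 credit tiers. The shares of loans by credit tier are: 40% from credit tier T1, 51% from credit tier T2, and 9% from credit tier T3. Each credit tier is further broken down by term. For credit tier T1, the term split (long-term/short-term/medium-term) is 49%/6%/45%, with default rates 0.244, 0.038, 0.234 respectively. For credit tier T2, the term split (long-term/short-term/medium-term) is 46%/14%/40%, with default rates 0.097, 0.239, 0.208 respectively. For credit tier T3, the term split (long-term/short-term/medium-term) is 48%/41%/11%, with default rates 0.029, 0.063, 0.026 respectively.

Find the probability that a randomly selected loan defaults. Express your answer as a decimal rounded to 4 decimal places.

P(D) ≈ 0.1769

P(D|T1) = 0.49·0.244 + 0.06·0.038 + 0.45·0.234 = 0.11956 + 0.00228 + 0.1053 = 0.22714
P(D|T2) = 0.46·0.097 + 0.14·0.239 + 0.4·0.208 = 0.04462 + 0.03346 + 0.0832 = 0.16128
P(D|T3) = 0.48·0.029 + 0.41·0.063 + 0.11·0.026 = 0.01392 + 0.02583 + 0.00286 = 0.04261
Then overall,
P(D) = 0.4·0.22714 + 0.51·0.16128 + 0.09·0.04261
      = 0.090856 + 0.0822528 + 0.0038349 = 0.1769437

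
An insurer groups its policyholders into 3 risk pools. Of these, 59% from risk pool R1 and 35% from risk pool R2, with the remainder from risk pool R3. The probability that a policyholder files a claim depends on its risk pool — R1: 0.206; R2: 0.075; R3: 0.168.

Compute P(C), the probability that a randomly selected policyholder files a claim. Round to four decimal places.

P(C) ≈ 0.1579

P(R3) = 1 − (0.59 + 0.35) = 0.06.
By the law of total probability,
P(C) = P(C|R1)·P(R1) + P(C|R2)·P(R2) + P(C|R3)·P(R3)
      = 0.206·0.59 + 0.075·0.35 + 0.168·0.06
      = 0.12154 + 0.02625 + 0.01008 = 0.15787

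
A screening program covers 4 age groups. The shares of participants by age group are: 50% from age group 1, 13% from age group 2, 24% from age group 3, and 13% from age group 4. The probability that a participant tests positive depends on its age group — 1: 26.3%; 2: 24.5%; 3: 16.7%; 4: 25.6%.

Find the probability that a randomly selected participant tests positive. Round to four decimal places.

By the law of total probability,
P(T) = P(T|1)·P(1) + P(T|2)·P(2) + P(T|3)·P(3) + P(T|4)·P(4)
      = 0.263·0.5 + 0.245·0.13 + 0.167·0.24 + 0.256·0.13
      = 0.1315 + 0.03185 + 0.04008 + 0.03328 = 0.23671

P(T) ≈ 0.2367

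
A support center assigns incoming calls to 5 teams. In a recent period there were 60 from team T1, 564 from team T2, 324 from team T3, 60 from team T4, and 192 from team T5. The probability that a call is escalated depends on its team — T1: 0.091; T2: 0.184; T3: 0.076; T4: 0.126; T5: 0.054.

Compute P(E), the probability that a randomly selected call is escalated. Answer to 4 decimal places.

Total: 60 + 564 + 324 + 60 + 192 = 1200.
P(T1) = 60/1200 = 0.05. P(T2) = 564/1200 = 0.47. P(T3) = 324/1200 = 0.27. P(T4) = 60/1200 = 0.05. P(T5) = 192/1200 = 0.16.
By the law of total probability,
P(E) = P(E|T1)·P(T1) + P(E|T2)·P(T2) + P(E|T3)·P(T3) + P(E|T4)·P(T4) + P(E|T5)·P(T5)
      = 0.091·0.05 + 0.184·0.47 + 0.076·0.27 + 0.126·0.05 + 0.054·0.16
      = 0.00455 + 0.08648 + 0.02052 + 0.0063 + 0.00864 = 0.12649

P(E) ≈ 0.1265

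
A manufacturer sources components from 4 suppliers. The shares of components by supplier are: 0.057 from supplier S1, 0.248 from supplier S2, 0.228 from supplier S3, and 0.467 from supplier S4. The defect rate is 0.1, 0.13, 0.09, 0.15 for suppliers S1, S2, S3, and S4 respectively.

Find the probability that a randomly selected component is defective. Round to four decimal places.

By the law of total probability,
P(D) = P(D|S1)·P(S1) + P(D|S2)·P(S2) + P(D|S3)·P(S3) + P(D|S4)·P(S4)
      = 0.1·0.057 + 0.13·0.248 + 0.09·0.228 + 0.15·0.467
      = 0.0057 + 0.03224 + 0.02052 + 0.07005 = 0.12851

0.1285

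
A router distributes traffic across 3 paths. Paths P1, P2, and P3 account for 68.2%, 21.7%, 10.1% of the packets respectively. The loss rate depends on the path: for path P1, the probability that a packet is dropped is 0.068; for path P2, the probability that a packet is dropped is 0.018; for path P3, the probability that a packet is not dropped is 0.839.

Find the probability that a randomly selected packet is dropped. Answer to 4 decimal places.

0.0665

P(L|P3) = 1 − 0.839 = 0.161.
P(L) = P(L|P1)·P(P1) + P(L|P2)·P(P2) + P(L|P3)·P(P3)
      = 0.068·0.682 + 0.018·0.217 + 0.161·0.101
      = 0.046376 + 0.003906 + 0.016261 = 0.066543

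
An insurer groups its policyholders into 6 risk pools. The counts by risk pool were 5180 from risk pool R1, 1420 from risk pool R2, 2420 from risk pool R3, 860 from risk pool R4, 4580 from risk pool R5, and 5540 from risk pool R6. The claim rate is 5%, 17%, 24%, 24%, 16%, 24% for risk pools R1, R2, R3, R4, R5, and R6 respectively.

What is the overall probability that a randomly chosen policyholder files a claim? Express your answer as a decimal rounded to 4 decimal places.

Total: 5180 + 1420 + 2420 + 860 + 4580 + 5540 = 20000.
P(R1) = 5180/20000 = 0.259. P(R2) = 1420/20000 = 0.071. P(R3) = 2420/20000 = 0.121. P(R4) = 860/20000 = 0.043. P(R5) = 4580/20000 = 0.229. P(R6) = 5540/20000 = 0.277.
P(C) = P(C|R1)·P(R1) + P(C|R2)·P(R2) + P(C|R3)·P(R3) + P(C|R4)·P(R4) + P(C|R5)·P(R5) + P(C|R6)·P(R6)
      = 0.05·0.259 + 0.17·0.071 + 0.24·0.121 + 0.24·0.043 + 0.16·0.229 + 0.24·0.277
      = 0.01295 + 0.01207 + 0.02904 + 0.01032 + 0.03664 + 0.06648 = 0.1675

0.1675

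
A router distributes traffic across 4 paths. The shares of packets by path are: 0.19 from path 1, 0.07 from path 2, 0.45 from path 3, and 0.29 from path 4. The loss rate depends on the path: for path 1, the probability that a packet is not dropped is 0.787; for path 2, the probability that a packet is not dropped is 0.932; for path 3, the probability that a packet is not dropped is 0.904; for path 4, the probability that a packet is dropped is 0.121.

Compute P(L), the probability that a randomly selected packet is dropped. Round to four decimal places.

0.1235

P(L|1) = 1 − 0.787 = 0.213.
P(L|2) = 1 − 0.932 = 0.068.
P(L|3) = 1 − 0.904 = 0.096.
P(L) = P(L|1)·P(1) + P(L|2)·P(2) + P(L|3)·P(3) + P(L|4)·P(4)
      = 0.213·0.19 + 0.068·0.07 + 0.096·0.45 + 0.121·0.29
      = 0.04047 + 0.00476 + 0.0432 + 0.03509 = 0.12352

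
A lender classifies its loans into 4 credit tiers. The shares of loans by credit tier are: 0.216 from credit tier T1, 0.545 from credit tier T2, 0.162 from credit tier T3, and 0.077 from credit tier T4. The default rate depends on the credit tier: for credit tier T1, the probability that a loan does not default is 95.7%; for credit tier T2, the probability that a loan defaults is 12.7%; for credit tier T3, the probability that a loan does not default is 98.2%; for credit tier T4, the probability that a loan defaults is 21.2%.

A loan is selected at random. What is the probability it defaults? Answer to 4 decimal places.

P(D|T1) = 1 − 0.957 = 0.043.
P(D|T3) = 1 − 0.982 = 0.018.
P(D) = P(D|T1)·P(T1) + P(D|T2)·P(T2) + P(D|T3)·P(T3) + P(D|T4)·P(T4)
      = 0.043·0.216 + 0.127·0.545 + 0.018·0.162 + 0.212·0.077
      = 0.009288 + 0.069215 + 0.002916 + 0.016324 = 0.097743

0.0977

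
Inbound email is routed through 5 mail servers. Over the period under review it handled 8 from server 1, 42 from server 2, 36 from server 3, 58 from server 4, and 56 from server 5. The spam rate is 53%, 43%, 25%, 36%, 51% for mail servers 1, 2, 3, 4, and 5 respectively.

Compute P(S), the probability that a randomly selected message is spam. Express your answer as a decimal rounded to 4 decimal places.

Total: 8 + 42 + 36 + 58 + 56 = 200.
P(1) = 8/200 = 0.04. P(2) = 42/200 = 0.21. P(3) = 36/200 = 0.18. P(4) = 58/200 = 0.29. P(5) = 56/200 = 0.28.
P(S) = P(S|1)·P(1) + P(S|2)·P(2) + P(S|3)·P(3) + P(S|4)·P(4) + P(S|5)·P(5)
      = 0.53·0.04 + 0.43·0.21 + 0.25·0.18 + 0.36·0.29 + 0.51·0.28
      = 0.0212 + 0.0903 + 0.045 + 0.1044 + 0.1428 = 0.4037

0.4037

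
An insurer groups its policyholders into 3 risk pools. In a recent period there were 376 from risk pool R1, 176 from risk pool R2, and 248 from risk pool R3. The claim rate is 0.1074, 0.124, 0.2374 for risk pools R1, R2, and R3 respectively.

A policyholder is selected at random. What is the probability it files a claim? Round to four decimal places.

P(C) ≈ 0.1514

Total: 376 + 176 + 248 = 800.
P(R1) = 376/800 = 0.47. P(R2) = 176/800 = 0.22. P(R3) = 248/800 = 0.31.
P(C) = P(C|R1)·P(R1) + P(C|R2)·P(R2) + P(C|R3)·P(R3)
      = 0.1074·0.47 + 0.124·0.22 + 0.2374·0.31
      = 0.050478 + 0.02728 + 0.073594 = 0.151352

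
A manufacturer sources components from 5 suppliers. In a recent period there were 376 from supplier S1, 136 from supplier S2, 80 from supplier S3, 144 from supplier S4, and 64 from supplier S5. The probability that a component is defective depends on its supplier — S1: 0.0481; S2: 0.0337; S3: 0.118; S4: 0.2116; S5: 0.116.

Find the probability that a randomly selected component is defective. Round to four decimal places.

0.0875

Total: 376 + 136 + 80 + 144 + 64 = 800.
P(S1) = 376/800 = 0.47. P(S2) = 136/800 = 0.17. P(S3) = 80/800 = 0.1. P(S4) = 144/800 = 0.18. P(S5) = 64/800 = 0.08.
By the law of total probability,
P(D) = P(D|S1)·P(S1) + P(D|S2)·P(S2) + P(D|S3)·P(S3) + P(D|S4)·P(S4) + P(D|S5)·P(S5)
      = 0.0481·0.47 + 0.0337·0.17 + 0.118·0.1 + 0.2116·0.18 + 0.116·0.08
      = 0.022607 + 0.005729 + 0.0118 + 0.038088 + 0.00928 = 0.087504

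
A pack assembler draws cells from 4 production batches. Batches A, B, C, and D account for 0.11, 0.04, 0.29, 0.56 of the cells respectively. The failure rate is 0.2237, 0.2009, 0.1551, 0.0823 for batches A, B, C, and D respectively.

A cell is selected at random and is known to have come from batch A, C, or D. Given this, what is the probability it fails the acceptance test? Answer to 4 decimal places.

0.1205

Let S = {A, C, D}.
P(S) = 0.11 + 0.29 + 0.56 = 0.96.
P(F ∩ S) = 0.2237·0.11 + 0.1551·0.29 + 0.0823·0.56 = 0.024607 + 0.044979 + 0.046088 = 0.115674.
P(F | S) = 0.115674 / 0.96 = 0.120494…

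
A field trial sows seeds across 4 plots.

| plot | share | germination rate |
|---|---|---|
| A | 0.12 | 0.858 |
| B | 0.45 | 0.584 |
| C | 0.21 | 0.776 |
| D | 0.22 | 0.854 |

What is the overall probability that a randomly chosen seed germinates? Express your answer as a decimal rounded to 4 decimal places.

0.7166

P(G) = P(G|A)·P(A) + P(G|B)·P(B) + P(G|C)·P(C) + P(G|D)·P(D)
      = 0.858·0.12 + 0.584·0.45 + 0.776·0.21 + 0.854·0.22
      = 0.10296 + 0.2628 + 0.16296 + 0.18788 = 0.7166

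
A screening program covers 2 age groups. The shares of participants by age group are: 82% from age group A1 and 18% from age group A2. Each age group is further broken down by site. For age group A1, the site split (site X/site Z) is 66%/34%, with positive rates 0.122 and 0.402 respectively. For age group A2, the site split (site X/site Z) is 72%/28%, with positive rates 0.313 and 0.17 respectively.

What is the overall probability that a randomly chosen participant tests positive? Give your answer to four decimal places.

P(T|A1) = 0.66·0.122 + 0.34·0.402 = 0.08052 + 0.13668 = 0.2172
P(T|A2) = 0.72·0.313 + 0.28·0.17 = 0.22536 + 0.0476 = 0.27296
By total probability over the outer partition,
P(T) = 0.82·0.2172 + 0.18·0.27296
      = 0.178104 + 0.0491328 = 0.2272368

0.2272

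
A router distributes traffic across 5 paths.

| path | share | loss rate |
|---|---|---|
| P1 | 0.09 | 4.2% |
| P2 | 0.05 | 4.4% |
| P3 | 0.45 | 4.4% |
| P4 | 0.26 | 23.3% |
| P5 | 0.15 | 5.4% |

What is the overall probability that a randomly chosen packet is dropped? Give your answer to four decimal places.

0.0945

By the law of total probability,
P(L) = P(L|P1)·P(P1) + P(L|P2)·P(P2) + P(L|P3)·P(P3) + P(L|P4)·P(P4) + P(L|P5)·P(P5)
      = 0.042·0.09 + 0.044·0.05 + 0.044·0.45 + 0.233·0.26 + 0.054·0.15
      = 0.00378 + 0.0022 + 0.0198 + 0.06058 + 0.0081 = 0.09446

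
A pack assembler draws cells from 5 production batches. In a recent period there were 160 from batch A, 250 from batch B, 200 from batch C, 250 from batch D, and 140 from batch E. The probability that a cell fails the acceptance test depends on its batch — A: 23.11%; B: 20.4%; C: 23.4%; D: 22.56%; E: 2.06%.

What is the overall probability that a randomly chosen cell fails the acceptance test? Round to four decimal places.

P(F) ≈ 0.1941

Total: 160 + 250 + 200 + 250 + 140 = 1000.
P(A) = 160/1000 = 0.16. P(B) = 250/1000 = 0.25. P(C) = 200/1000 = 0.2. P(D) = 250/1000 = 0.25. P(E) = 140/1000 = 0.14.
P(F) = P(F|A)·P(A) + P(F|B)·P(B) + P(F|C)·P(C) + P(F|D)·P(D) + P(F|E)·P(E)
      = 0.2311·0.16 + 0.204·0.25 + 0.234·0.2 + 0.2256·0.25 + 0.0206·0.14
      = 0.036976 + 0.051 + 0.0468 + 0.0564 + 0.002884 = 0.19406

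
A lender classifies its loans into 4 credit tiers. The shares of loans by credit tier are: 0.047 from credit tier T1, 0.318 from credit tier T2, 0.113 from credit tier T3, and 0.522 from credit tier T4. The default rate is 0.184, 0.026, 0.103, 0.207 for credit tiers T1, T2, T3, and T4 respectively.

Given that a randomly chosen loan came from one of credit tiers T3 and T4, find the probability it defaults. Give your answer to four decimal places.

Let S = {T3, T4}.
P(S) = 0.113 + 0.522 = 0.635.
P(D ∩ S) = 0.103·0.113 + 0.207·0.522 = 0.011639 + 0.108054 = 0.119693.
P(D | S) = 0.119693 / 0.635 = 0.188493…

P(D|S) ≈ 0.1885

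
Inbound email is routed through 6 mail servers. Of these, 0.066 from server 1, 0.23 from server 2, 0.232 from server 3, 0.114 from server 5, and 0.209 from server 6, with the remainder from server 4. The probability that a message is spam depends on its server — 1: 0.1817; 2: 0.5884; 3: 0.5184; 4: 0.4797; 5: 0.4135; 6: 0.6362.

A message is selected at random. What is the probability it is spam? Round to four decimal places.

P(S) ≈ 0.5192

P(4) = 1 − (0.066 + 0.23 + 0.232 + 0.114 + 0.209) = 0.149.
By the law of total probability,
P(S) = P(S|1)·P(1) + P(S|2)·P(2) + P(S|3)·P(3) + P(S|4)·P(4) + P(S|5)·P(5) + P(S|6)·P(6)
      = 0.1817·0.066 + 0.5884·0.23 + 0.5184·0.232 + 0.4797·0.149 + 0.4135·0.114 + 0.6362·0.209
      = 0.0119922 + 0.135332 + 0.1202688 + 0.0714753 + 0.047139 + 0.1329658 = 0.5191731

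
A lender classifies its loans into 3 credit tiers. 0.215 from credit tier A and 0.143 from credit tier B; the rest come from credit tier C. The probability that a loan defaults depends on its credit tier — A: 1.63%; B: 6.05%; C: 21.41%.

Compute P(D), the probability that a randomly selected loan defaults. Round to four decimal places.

P(C) = 1 − (0.215 + 0.143) = 0.642.
By the law of total probability,
P(D) = P(D|A)·P(A) + P(D|B)·P(B) + P(D|C)·P(C)
      = 0.0163·0.215 + 0.0605·0.143 + 0.2141·0.642
      = 0.0035045 + 0.0086515 + 0.1374522 = 0.1496082

P(D) ≈ 0.1496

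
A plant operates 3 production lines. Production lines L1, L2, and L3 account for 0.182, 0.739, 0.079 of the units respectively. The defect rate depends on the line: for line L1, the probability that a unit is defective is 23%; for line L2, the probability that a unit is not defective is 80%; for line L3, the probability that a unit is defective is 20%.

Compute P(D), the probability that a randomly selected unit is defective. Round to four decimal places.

P(D|L2) = 1 − 0.8 = 0.2.
P(D) = P(D|L1)·P(L1) + P(D|L2)·P(L2) + P(D|L3)·P(L3)
      = 0.23·0.182 + 0.2·0.739 + 0.2·0.079
      = 0.04186 + 0.1478 + 0.0158 = 0.20546

P(D) ≈ 0.2055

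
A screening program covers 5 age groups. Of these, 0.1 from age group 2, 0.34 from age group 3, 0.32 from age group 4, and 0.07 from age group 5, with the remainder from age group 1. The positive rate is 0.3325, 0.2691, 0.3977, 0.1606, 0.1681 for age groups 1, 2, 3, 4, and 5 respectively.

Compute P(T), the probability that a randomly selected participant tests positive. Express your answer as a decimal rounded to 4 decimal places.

P(1) = 1 − (0.1 + 0.34 + 0.32 + 0.07) = 0.17.
P(T) = P(T|1)·P(1) + P(T|2)·P(2) + P(T|3)·P(3) + P(T|4)·P(4) + P(T|5)·P(5)
      = 0.3325·0.17 + 0.2691·0.1 + 0.3977·0.34 + 0.1606·0.32 + 0.1681·0.07
      = 0.056525 + 0.02691 + 0.135218 + 0.051392 + 0.011767 = 0.281812

0.2818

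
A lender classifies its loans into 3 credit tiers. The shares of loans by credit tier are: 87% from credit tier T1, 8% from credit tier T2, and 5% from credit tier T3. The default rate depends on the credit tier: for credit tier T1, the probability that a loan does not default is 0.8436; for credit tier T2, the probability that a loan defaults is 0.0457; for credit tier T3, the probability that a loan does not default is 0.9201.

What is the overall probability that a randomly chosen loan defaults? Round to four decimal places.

P(D) ≈ 0.1437

P(D|T1) = 1 − 0.8436 = 0.1564.
P(D|T3) = 1 − 0.9201 = 0.0799.
P(D) = P(D|T1)·P(T1) + P(D|T2)·P(T2) + P(D|T3)·P(T3)
      = 0.1564·0.87 + 0.0457·0.08 + 0.0799·0.05
      = 0.136068 + 0.003656 + 0.003995 = 0.143719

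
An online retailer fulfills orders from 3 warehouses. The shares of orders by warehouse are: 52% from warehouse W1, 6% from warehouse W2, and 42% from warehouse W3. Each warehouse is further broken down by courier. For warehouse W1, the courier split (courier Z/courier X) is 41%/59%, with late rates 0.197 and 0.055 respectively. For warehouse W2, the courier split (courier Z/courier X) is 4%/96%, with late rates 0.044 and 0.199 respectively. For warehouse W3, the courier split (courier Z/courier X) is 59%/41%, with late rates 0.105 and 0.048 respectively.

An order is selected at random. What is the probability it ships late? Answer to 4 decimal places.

P(L|W1) = 0.41·0.197 + 0.59·0.055 = 0.08077 + 0.03245 = 0.11322
P(L|W2) = 0.04·0.044 + 0.96·0.199 = 0.00176 + 0.19104 = 0.1928
P(L|W3) = 0.59·0.105 + 0.41·0.048 = 0.06195 + 0.01968 = 0.08163
By total probability over the outer partition,
P(L) = 0.52·0.11322 + 0.06·0.1928 + 0.42·0.08163
      = 0.0588744 + 0.011568 + 0.0342846 = 0.104727

0.1047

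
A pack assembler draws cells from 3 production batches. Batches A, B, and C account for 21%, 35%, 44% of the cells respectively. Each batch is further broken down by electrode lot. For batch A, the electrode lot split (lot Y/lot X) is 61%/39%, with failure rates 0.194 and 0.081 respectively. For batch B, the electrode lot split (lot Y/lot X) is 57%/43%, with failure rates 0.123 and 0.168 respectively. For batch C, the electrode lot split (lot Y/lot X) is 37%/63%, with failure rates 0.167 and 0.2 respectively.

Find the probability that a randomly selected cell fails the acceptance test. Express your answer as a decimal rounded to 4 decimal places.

P(F|A) = 0.61·0.194 + 0.39·0.081 = 0.11834 + 0.03159 = 0.14993
P(F|B) = 0.57·0.123 + 0.43·0.168 = 0.07011 + 0.07224 = 0.14235
P(F|C) = 0.37·0.167 + 0.63·0.2 = 0.06179 + 0.126 = 0.18779
By total probability over the outer partition,
P(F) = 0.21·0.14993 + 0.35·0.14235 + 0.44·0.18779
      = 0.0314853 + 0.0498225 + 0.0826276 = 0.1639354

P(F) ≈ 0.1639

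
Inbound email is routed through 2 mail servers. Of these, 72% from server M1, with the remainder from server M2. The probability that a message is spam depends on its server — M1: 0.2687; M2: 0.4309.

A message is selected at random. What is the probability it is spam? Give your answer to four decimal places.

P(M2) = 1 − (0.72) = 0.28.
By the law of total probability,
P(S) = P(S|M1)·P(M1) + P(S|M2)·P(M2)
      = 0.2687·0.72 + 0.4309·0.28
      = 0.193464 + 0.120652 = 0.314116

P(S) ≈ 0.3141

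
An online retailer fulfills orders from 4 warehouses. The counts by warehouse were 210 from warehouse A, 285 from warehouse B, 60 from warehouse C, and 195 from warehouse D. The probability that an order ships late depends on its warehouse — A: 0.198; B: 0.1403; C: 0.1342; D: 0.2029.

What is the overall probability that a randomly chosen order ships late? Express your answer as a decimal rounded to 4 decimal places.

Total: 210 + 285 + 60 + 195 = 750.
P(A) = 210/750 = 0.28. P(B) = 285/750 = 0.38. P(C) = 60/750 = 0.08. P(D) = 195/750 = 0.26.
Summing over the partition,
P(L) = P(L|A)·P(A) + P(L|B)·P(B) + P(L|C)·P(C) + P(L|D)·P(D)
      = 0.198·0.28 + 0.1403·0.38 + 0.1342·0.08 + 0.2029·0.26
      = 0.05544 + 0.053314 + 0.010736 + 0.052754 = 0.172244

0.1722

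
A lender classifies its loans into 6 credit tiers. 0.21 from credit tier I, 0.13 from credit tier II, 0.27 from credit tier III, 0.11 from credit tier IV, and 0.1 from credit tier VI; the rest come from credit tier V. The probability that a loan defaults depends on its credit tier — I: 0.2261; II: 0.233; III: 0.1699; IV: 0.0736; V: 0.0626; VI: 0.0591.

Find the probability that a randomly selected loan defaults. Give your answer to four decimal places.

0.1489

P(V) = 1 − (0.21 + 0.13 + 0.27 + 0.11 + 0.1) = 0.18.
P(D) = P(D|I)·P(I) + P(D|II)·P(II) + P(D|III)·P(III) + P(D|IV)·P(IV) + P(D|V)·P(V) + P(D|VI)·P(VI)
      = 0.2261·0.21 + 0.233·0.13 + 0.1699·0.27 + 0.0736·0.11 + 0.0626·0.18 + 0.0591·0.1
      = 0.047481 + 0.03029 + 0.045873 + 0.008096 + 0.011268 + 0.00591 = 0.148918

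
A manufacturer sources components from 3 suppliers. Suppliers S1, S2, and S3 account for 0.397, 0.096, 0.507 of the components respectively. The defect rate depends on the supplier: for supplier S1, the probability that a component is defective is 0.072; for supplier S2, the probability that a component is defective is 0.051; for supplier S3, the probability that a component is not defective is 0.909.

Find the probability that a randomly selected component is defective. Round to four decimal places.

P(D|S3) = 1 − 0.909 = 0.091.
Using total probability over the partition,
P(D) = P(D|S1)·P(S1) + P(D|S2)·P(S2) + P(D|S3)·P(S3)
      = 0.072·0.397 + 0.051·0.096 + 0.091·0.507
      = 0.028584 + 0.004896 + 0.046137 = 0.079617

0.0796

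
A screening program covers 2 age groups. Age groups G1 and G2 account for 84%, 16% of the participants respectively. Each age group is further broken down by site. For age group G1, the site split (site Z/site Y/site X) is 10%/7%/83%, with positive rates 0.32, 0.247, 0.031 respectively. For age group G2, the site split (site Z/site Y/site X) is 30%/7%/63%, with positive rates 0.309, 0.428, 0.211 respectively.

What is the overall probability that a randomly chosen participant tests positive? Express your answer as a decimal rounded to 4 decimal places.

0.1039

P(T|G1) = 0.1·0.32 + 0.07·0.247 + 0.83·0.031 = 0.032 + 0.01729 + 0.02573 = 0.07502
P(T|G2) = 0.3·0.309 + 0.07·0.428 + 0.63·0.211 = 0.0927 + 0.02996 + 0.13293 = 0.25559
Then overall,
P(T) = 0.84·0.07502 + 0.16·0.25559
      = 0.0630168 + 0.0408944 = 0.1039112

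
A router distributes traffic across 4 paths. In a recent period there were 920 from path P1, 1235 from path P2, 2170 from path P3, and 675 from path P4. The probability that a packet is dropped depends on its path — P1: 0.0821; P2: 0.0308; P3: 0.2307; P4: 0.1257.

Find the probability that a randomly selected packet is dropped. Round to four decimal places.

Total: 920 + 1235 + 2170 + 675 = 5000.
P(P1) = 920/5000 = 0.184. P(P2) = 1235/5000 = 0.247. P(P3) = 2170/5000 = 0.434. P(P4) = 675/5000 = 0.135.
By the law of total probability,
P(L) = P(L|P1)·P(P1) + P(L|P2)·P(P2) + P(L|P3)·P(P3) + P(L|P4)·P(P4)
      = 0.0821·0.184 + 0.0308·0.247 + 0.2307·0.434 + 0.1257·0.135
      = 0.0151064 + 0.0076076 + 0.1001238 + 0.0169695 = 0.1398073

P(L) ≈ 0.1398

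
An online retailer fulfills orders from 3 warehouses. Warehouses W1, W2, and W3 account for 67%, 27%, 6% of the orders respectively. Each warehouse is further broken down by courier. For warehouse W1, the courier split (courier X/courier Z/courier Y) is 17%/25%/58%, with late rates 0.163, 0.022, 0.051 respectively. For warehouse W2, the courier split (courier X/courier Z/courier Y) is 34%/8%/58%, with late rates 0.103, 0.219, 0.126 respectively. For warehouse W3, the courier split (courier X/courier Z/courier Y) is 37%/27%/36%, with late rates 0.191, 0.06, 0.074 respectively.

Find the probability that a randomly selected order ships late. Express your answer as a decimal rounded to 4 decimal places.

0.0828

P(L|W1) = 0.17·0.163 + 0.25·0.022 + 0.58·0.051 = 0.02771 + 0.0055 + 0.02958 = 0.06279
P(L|W2) = 0.34·0.103 + 0.08·0.219 + 0.58·0.126 = 0.03502 + 0.01752 + 0.07308 = 0.12562
P(L|W3) = 0.37·0.191 + 0.27·0.06 + 0.36·0.074 = 0.07067 + 0.0162 + 0.02664 = 0.11351
Then overall,
P(L) = 0.67·0.06279 + 0.27·0.12562 + 0.06·0.11351
      = 0.0420693 + 0.0339174 + 0.0068106 = 0.0827973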